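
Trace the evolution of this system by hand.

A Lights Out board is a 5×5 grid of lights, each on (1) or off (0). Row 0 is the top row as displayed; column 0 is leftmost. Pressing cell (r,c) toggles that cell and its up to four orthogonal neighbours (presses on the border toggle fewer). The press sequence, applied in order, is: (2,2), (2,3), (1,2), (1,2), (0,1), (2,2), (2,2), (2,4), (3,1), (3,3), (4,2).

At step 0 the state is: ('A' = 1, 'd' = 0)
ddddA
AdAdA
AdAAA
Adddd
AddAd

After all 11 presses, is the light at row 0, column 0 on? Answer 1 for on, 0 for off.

1

[0] ddddA
AdAdA
AdAAA
Adddd
AddAd
[1] ddddA
AdddA
AAddA
AdAdd
AddAd
[2] ddddA
AddAA
AAAAd
AdAAd
AddAd
[3] ddAdA
AAAdA
AAdAd
AdAAd
AddAd
[4] ddddA
AddAA
AAAAd
AdAAd
AddAd
[5] AAAdA
AAdAA
AAAAd
AdAAd
AddAd
[6] AAAdA
AAAAA
Adddd
AddAd
AddAd
[7] AAAdA
AAdAA
AAAAd
AdAAd
AddAd
[8] AAAdA
AAdAd
AAAdA
AdAAA
AddAd
[9] AAAdA
AAdAd
AdAdA
dAdAA
AAdAd
[10] AAAdA
AAdAd
AdAAA
dAAdd
AAddd
[11] AAAdA
AAdAd
AdAAA
dAddd
AdAAd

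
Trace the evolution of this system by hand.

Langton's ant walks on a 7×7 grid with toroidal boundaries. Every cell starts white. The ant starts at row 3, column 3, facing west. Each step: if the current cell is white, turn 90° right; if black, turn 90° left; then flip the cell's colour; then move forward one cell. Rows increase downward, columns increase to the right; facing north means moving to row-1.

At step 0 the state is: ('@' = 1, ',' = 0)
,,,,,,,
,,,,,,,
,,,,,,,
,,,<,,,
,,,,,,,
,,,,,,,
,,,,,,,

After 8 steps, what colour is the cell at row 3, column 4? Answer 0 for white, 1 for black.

t=0: ,,,,,,,
,,,,,,,
,,,,,,,
,,,<,,,
,,,,,,,
,,,,,,,
,,,,,,,
t=1: ,,,,,,,
,,,,,,,
,,,^,,,
,,,@,,,
,,,,,,,
,,,,,,,
,,,,,,,
t=2: ,,,,,,,
,,,,,,,
,,,@>,,
,,,@,,,
,,,,,,,
,,,,,,,
,,,,,,,
t=3: ,,,,,,,
,,,,,,,
,,,@@,,
,,,@v,,
,,,,,,,
,,,,,,,
,,,,,,,
t=4: ,,,,,,,
,,,,,,,
,,,@@,,
,,,<@,,
,,,,,,,
,,,,,,,
,,,,,,,
t=5: ,,,,,,,
,,,,,,,
,,,@@,,
,,,,@,,
,,,v,,,
,,,,,,,
,,,,,,,
t=6: ,,,,,,,
,,,,,,,
,,,@@,,
,,,,@,,
,,<@,,,
,,,,,,,
,,,,,,,
t=7: ,,,,,,,
,,,,,,,
,,,@@,,
,,^,@,,
,,@@,,,
,,,,,,,
,,,,,,,
t=8: ,,,,,,,
,,,,,,,
,,,@@,,
,,@>@,,
,,@@,,,
,,,,,,,
,,,,,,,

1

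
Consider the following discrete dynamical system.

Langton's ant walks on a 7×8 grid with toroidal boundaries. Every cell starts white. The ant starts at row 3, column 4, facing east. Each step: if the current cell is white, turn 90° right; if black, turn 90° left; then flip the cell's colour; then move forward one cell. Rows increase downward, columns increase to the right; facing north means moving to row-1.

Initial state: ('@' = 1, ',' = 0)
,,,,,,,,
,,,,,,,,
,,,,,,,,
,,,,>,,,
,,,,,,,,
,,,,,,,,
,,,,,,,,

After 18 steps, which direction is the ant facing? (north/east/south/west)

k=0  ,,,,,,,,
,,,,,,,,
,,,,,,,,
,,,,>,,,
,,,,,,,,
,,,,,,,,
,,,,,,,,
k=1  ,,,,,,,,
,,,,,,,,
,,,,,,,,
,,,,@,,,
,,,,v,,,
,,,,,,,,
,,,,,,,,
k=2  ,,,,,,,,
,,,,,,,,
,,,,,,,,
,,,,@,,,
,,,<@,,,
,,,,,,,,
,,,,,,,,
k=3  ,,,,,,,,
,,,,,,,,
,,,,,,,,
,,,^@,,,
,,,@@,,,
,,,,,,,,
,,,,,,,,
k=4  ,,,,,,,,
,,,,,,,,
,,,,,,,,
,,,@>,,,
,,,@@,,,
,,,,,,,,
,,,,,,,,
k=5  ,,,,,,,,
,,,,,,,,
,,,,^,,,
,,,@,,,,
,,,@@,,,
,,,,,,,,
,,,,,,,,
k=6  ,,,,,,,,
,,,,,,,,
,,,,@>,,
,,,@,,,,
,,,@@,,,
,,,,,,,,
,,,,,,,,
k=7  ,,,,,,,,
,,,,,,,,
,,,,@@,,
,,,@,v,,
,,,@@,,,
,,,,,,,,
,,,,,,,,
k=8  ,,,,,,,,
,,,,,,,,
,,,,@@,,
,,,@<@,,
,,,@@,,,
,,,,,,,,
,,,,,,,,
k=9  ,,,,,,,,
,,,,,,,,
,,,,^@,,
,,,@@@,,
,,,@@,,,
,,,,,,,,
,,,,,,,,
k=10  ,,,,,,,,
,,,,,,,,
,,,<,@,,
,,,@@@,,
,,,@@,,,
,,,,,,,,
,,,,,,,,
k=11  ,,,,,,,,
,,,^,,,,
,,,@,@,,
,,,@@@,,
,,,@@,,,
,,,,,,,,
,,,,,,,,
k=12  ,,,,,,,,
,,,@>,,,
,,,@,@,,
,,,@@@,,
,,,@@,,,
,,,,,,,,
,,,,,,,,
k=13  ,,,,,,,,
,,,@@,,,
,,,@v@,,
,,,@@@,,
,,,@@,,,
,,,,,,,,
,,,,,,,,
k=14  ,,,,,,,,
,,,@@,,,
,,,<@@,,
,,,@@@,,
,,,@@,,,
,,,,,,,,
,,,,,,,,
k=15  ,,,,,,,,
,,,@@,,,
,,,,@@,,
,,,v@@,,
,,,@@,,,
,,,,,,,,
,,,,,,,,
k=16  ,,,,,,,,
,,,@@,,,
,,,,@@,,
,,,,>@,,
,,,@@,,,
,,,,,,,,
,,,,,,,,
k=17  ,,,,,,,,
,,,@@,,,
,,,,^@,,
,,,,,@,,
,,,@@,,,
,,,,,,,,
,,,,,,,,
k=18  ,,,,,,,,
,,,@@,,,
,,,<,@,,
,,,,,@,,
,,,@@,,,
,,,,,,,,
,,,,,,,,

west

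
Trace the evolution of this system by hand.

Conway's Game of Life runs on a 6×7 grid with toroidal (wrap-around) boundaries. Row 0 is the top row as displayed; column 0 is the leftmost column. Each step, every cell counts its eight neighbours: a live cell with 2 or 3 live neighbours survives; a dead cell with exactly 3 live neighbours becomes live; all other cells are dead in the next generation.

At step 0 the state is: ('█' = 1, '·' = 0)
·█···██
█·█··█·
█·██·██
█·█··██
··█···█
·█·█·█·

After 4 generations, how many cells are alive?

12

k=0  ·█···██
█·█··█·
█·██·██
█·█··██
··█···█
·█·█·█·
k=1  ·█···█·
··██···
··██···
··█·█··
··███··
·█··██·
k=2  ·█·█·█·
·█·██··
·█··█··
·█··█··
·██····
·█···█·
k=3  ██·█·█·
██·█·█·
██··██·
██·█···
███····
██··█··
k=4  ···█·█·
···█·█·
···█·█·
···██··
···█··█
···██··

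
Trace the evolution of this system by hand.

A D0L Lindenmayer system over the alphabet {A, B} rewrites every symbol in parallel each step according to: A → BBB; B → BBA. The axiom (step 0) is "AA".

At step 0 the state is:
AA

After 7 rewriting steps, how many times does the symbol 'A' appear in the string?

1092

k=0  AA
k=1  BBBBBB
k=2  BBABBABBABBABBABBA
k=3  BBABBABBBBBABBABBBBBABBABBBBBABBABBBBBABBABBBBBABBABBB
k=4  BBABBABBBBBABBABBBBBABBABBABBABBABBBBBABBABBBBBABBABBABBAB…ABBABBABBABBBBBABBABBBBBABBABBABBABBABBBBBABBABBBBBABBABBA  (len 162)
k=5  BBABBABBBBBABBABBBBBABBABBABBABBABBBBBABBABBBBBABBABBABBAB…ABBABBABBABBBBBABBABBBBBABBABBABBABBABBBBBABBABBBBBABBABBB  (len 486)
k=6  BBABBABBBBBABBABBBBBABBABBABBABBABBBBBABBABBBBBABBABBABBAB…ABBABBABBABBBBBABBABBBBBABBABBABBABBABBBBBABBABBBBBABBABBA  (len 1458)
k=7  BBABBABBBBBABBABBBBBABBABBABBABBABBBBBABBABBBBBABBABBABBAB…ABBABBABBABBBBBABBABBBBBABBABBABBABBABBBBBABBABBBBBABBABBB  (len 4374)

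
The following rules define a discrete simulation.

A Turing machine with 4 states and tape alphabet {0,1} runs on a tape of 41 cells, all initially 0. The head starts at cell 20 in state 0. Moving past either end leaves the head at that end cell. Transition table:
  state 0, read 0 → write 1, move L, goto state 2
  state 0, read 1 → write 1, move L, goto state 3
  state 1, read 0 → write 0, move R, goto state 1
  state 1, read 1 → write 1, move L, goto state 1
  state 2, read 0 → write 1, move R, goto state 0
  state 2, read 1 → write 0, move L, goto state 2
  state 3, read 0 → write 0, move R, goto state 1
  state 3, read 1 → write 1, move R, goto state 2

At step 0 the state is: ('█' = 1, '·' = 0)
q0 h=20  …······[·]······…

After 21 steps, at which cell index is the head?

[0] q0 h=20  …······[·]······…
[1] q2 h=19  …······[·]█·····…
[2] q0 h=20  …·····█[█]······…
[3] q3 h=19  …······[█]█·····…
[4] q2 h=20  …·····█[█]······…
[5] q2 h=19  …······[█]······…
[6] q2 h=18  …······[·]······…
[7] q0 h=19  …·····█[·]······…
[8] q2 h=18  …······[█]█·····…
[9] q2 h=17  …······[·]·█····…
[10] q0 h=18  …·····█[·]█·····…
[11] q2 h=17  …······[█]██····…
[12] q2 h=16  …······[·]·██···…
[13] q0 h=17  …·····█[·]██····…
[14] q2 h=16  …······[█]███···…
[15] q2 h=15  …······[·]·███··…
[16] q0 h=16  …·····█[·]███···…
[17] q2 h=15  …······[█]████··…
[18] q2 h=14  …······[·]·████·…
[19] q0 h=15  …·····█[·]████··…
[20] q2 h=14  …······[█]█████·…
[21] q2 h=13  …······[·]·█████…

13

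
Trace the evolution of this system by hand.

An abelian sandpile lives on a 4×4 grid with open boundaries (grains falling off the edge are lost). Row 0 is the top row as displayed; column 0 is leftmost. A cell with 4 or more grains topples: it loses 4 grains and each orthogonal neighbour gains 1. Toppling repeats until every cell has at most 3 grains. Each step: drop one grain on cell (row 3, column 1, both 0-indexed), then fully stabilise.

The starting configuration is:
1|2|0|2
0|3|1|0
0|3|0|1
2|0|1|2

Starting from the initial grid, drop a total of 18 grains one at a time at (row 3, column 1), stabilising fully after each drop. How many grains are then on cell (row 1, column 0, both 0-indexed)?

t=0: 1|2|0|2
0|3|1|0
0|3|0|1
2|0|1|2
t=1: 1|2|0|2
0|3|1|0
0|3|0|1
2|1|1|2
t=2: 1|2|0|2
0|3|1|0
0|3|0|1
2|2|1|2
t=3: 1|2|0|2
0|3|1|0
0|3|0|1
2|3|1|2
t=4: 1|3|0|2
1|0|2|0
1|1|1|1
3|1|2|2
t=5: 1|3|0|2
1|0|2|0
1|1|1|1
3|2|2|2
t=6: 1|3|0|2
1|0|2|0
1|1|1|1
3|3|2|2
t=7: 1|3|0|2
1|0|2|0
2|2|1|1
0|1|3|2
t=8: 1|3|0|2
1|0|2|0
2|2|1|1
0|2|3|2
t=9: 1|3|0|2
1|0|2|0
2|2|1|1
0|3|3|2
t=10: 1|3|0|2
1|0|2|0
2|3|2|1
1|1|0|3
t=11: 1|3|0|2
1|0|2|0
2|3|2|1
1|2|0|3
t=12: 1|3|0|2
1|0|2|0
2|3|2|1
1|3|0|3
t=13: 1|3|0|2
1|1|2|0
3|0|3|1
2|1|1|3
t=14: 1|3|0|2
1|1|2|0
3|0|3|1
2|2|1|3
t=15: 1|3|0|2
1|1|2|0
3|0|3|1
2|3|1|3
t=16: 1|3|0|2
1|1|2|0
3|1|3|1
3|0|2|3
t=17: 1|3|0|2
1|1|2|0
3|1|3|1
3|1|2|3
t=18: 1|3|0|2
1|1|2|0
3|1|3|1
3|2|2|3

1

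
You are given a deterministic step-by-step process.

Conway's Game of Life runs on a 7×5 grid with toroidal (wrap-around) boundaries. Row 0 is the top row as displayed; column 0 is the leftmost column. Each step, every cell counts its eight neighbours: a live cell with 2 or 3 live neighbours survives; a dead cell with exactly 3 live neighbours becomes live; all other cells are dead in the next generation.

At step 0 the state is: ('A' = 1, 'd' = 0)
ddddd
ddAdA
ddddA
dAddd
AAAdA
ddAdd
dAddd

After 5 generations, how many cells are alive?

2

t=0: ddddd
ddAdA
ddddA
dAddd
AAAdA
ddAdd
dAddd
t=1: ddddd
dddAd
AddAd
dAAAA
AdAAd
ddAAd
ddddd
t=2: ddddd
ddddA
AAddd
ddddd
Adddd
dAAAA
ddddd
t=3: ddddd
Adddd
Adddd
AAddd
AAAAA
AAAAA
ddAAd
t=4: ddddd
ddddd
AdddA
dddAd
ddddd
ddddd
Adddd
t=5: ddddd
ddddd
ddddA
ddddA
ddddd
ddddd
ddddd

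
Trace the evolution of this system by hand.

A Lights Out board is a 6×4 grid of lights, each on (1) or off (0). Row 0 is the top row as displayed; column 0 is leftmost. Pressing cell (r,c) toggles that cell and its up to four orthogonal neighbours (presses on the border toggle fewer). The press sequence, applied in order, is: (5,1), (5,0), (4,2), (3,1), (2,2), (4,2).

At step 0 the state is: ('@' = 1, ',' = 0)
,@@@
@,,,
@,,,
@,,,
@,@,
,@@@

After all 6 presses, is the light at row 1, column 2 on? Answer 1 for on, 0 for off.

k=0  ,@@@
@,,,
@,,,
@,,,
@,@,
,@@@
k=1  ,@@@
@,,,
@,,,
@,,,
@@@,
@,,@
k=2  ,@@@
@,,,
@,,,
@,,,
,@@,
,@,@
k=3  ,@@@
@,,,
@,,,
@,@,
,,,@
,@@@
k=4  ,@@@
@,,,
@@,,
,@,,
,@,@
,@@@
k=5  ,@@@
@,@,
@,@@
,@@,
,@,@
,@@@
k=6  ,@@@
@,@,
@,@@
,@,,
,,@,
,@,@

1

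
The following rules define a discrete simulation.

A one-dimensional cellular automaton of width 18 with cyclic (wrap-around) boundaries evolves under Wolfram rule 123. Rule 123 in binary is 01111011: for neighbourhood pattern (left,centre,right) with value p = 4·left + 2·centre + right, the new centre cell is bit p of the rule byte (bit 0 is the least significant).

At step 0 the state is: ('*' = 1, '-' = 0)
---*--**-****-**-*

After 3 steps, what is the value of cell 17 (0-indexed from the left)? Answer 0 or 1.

0

k=0  ---*--**-****-**-*
k=1  ***-******--*****-
k=2  *-***----****---**
k=3  ***-******--*****-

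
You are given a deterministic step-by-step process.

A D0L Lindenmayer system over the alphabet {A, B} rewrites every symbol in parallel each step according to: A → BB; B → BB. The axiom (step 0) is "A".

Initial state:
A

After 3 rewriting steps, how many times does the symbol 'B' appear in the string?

8

gen 0: A
gen 1: BB
gen 2: BBBB
gen 3: BBBBBBBB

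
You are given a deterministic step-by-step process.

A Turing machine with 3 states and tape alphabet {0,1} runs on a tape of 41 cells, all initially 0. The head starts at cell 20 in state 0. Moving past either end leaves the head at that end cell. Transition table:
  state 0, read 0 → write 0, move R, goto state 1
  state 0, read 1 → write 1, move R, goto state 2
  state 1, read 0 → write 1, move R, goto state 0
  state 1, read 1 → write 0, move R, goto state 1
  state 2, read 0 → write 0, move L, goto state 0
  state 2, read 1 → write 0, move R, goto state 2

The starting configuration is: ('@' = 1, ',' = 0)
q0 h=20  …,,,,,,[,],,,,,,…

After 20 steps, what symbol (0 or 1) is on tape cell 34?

0

gen 0: q0 h=20  …,,,,,,[,],,,,,,…
gen 1: q1 h=21  …,,,,,,[,],,,,,,…
gen 2: q0 h=22  …,,,,,@[,],,,,,,…
gen 3: q1 h=23  …,,,,@,[,],,,,,,…
gen 4: q0 h=24  …,,,@,@[,],,,,,,…
gen 5: q1 h=25  …,,@,@,[,],,,,,,…
gen 6: q0 h=26  …,@,@,@[,],,,,,,…
gen 7: q1 h=27  …@,@,@,[,],,,,,,…
gen 8: q0 h=28  …,@,@,@[,],,,,,,…
gen 9: q1 h=29  …@,@,@,[,],,,,,,…
gen 10: q0 h=30  …,@,@,@[,],,,,,,…
gen 11: q1 h=31  …@,@,@,[,],,,,,,…
gen 12: q0 h=32  …,@,@,@[,],,,,,,…
gen 13: q1 h=33  …@,@,@,[,],,,,,,…
gen 14: q0 h=34  …,@,@,@[,],,,,,,|
gen 15: q1 h=35  …@,@,@,[,],,,,,|
gen 16: q0 h=36  …,@,@,@[,],,,,|
gen 17: q1 h=37  …@,@,@,[,],,,|
gen 18: q0 h=38  …,@,@,@[,],,|
gen 19: q1 h=39  …@,@,@,[,],|
gen 20: q0 h=40  …,@,@,@[,]|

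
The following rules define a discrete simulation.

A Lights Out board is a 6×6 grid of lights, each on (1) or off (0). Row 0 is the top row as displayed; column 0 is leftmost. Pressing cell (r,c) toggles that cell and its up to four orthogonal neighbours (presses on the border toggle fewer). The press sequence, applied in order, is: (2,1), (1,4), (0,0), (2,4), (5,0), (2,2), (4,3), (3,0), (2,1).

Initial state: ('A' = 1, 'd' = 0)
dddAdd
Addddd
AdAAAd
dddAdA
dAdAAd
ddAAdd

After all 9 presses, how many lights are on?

21

step 0: dddAdd
Addddd
AdAAAd
dddAdA
dAdAAd
ddAAdd
step 1: dddAdd
AAdddd
dAdAAd
dAdAdA
dAdAAd
ddAAdd
step 2: dddAAd
AAdAAA
dAdAdd
dAdAdA
dAdAAd
ddAAdd
step 3: AAdAAd
dAdAAA
dAdAdd
dAdAdA
dAdAAd
ddAAdd
step 4: AAdAAd
dAdAdA
dAddAA
dAdAAA
dAdAAd
ddAAdd
step 5: AAdAAd
dAdAdA
dAddAA
dAdAAA
AAdAAd
AAAAdd
step 6: AAdAAd
dAAAdA
ddAAAA
dAAAAA
AAdAAd
AAAAdd
step 7: AAdAAd
dAAAdA
ddAAAA
dAAdAA
AAAddd
AAAddd
step 8: AAdAAd
dAAAdA
AdAAAA
AdAdAA
dAAddd
AAAddd
step 9: AAdAAd
ddAAdA
dAdAAA
AAAdAA
dAAddd
AAAddd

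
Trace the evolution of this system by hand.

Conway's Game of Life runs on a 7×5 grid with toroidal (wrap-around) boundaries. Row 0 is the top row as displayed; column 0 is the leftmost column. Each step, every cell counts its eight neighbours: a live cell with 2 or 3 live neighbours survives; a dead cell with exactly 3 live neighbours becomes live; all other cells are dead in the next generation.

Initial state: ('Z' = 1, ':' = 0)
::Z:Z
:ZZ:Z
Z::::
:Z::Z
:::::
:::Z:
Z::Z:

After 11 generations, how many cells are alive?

7

[0] ::Z:Z
:ZZ:Z
Z::::
:Z::Z
:::::
:::Z:
Z::Z:
[1] ::Z:Z
:ZZ:Z
::ZZZ
Z::::
:::::
::::Z
::ZZ:
[2] Z:::Z
:Z::Z
::Z:Z
:::ZZ
:::::
:::Z:
::Z:Z
[3] :Z::Z
:Z::Z
::Z:Z
:::ZZ
:::ZZ
:::Z:
Z:::Z
[4] :Z:ZZ
:ZZ:Z
::Z:Z
Z:Z::
::Z::
Z::Z:
Z::ZZ
[5] :Z:::
:Z::Z
::Z:Z
::Z::
::ZZZ
ZZZZ:
:Z:::
[6] :ZZ::
:ZZZ:
ZZZ::
:ZZ:Z
Z:::Z
Z::::
:::::
[7] :Z:Z:
:::Z:
::::Z
::Z:Z
:::ZZ
Z:::Z
:Z:::
[8] :::::
::ZZZ
::::Z
Z:::Z
:::::
Z::ZZ
:ZZ:Z
[9] ZZ::Z
:::ZZ
:::::
Z:::Z
:::Z:
ZZZZZ
:ZZ:Z
[10] :Z:::
:::ZZ
Z::Z:
::::Z
:::::
:::::
:::::
[11] :::::
Z:ZZZ
Z::Z:
::::Z
:::::
:::::
:::::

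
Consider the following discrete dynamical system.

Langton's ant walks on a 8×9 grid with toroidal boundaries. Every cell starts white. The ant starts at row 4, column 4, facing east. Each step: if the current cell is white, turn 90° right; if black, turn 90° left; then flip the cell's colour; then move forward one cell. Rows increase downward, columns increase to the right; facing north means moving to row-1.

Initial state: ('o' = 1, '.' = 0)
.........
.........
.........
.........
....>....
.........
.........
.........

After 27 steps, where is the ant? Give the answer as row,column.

[0] .........
.........
.........
.........
....>....
.........
.........
.........
[1] .........
.........
.........
.........
....o....
....v....
.........
.........
[2] .........
.........
.........
.........
....o....
...<o....
.........
.........
[3] .........
.........
.........
.........
...^o....
...oo....
.........
.........
[4] .........
.........
.........
.........
...o>....
...oo....
.........
.........
[5] .........
.........
.........
....^....
...o.....
...oo....
.........
.........
[6] .........
.........
.........
....o>...
...o.....
...oo....
.........
.........
[7] .........
.........
.........
....oo...
...o.v...
...oo....
.........
.........
[8] .........
.........
.........
....oo...
...o<o...
...oo....
.........
.........
[9] .........
.........
.........
....^o...
...ooo...
...oo....
.........
.........
[10] .........
.........
.........
...<.o...
...ooo...
...oo....
.........
.........
[11] .........
.........
...^.....
...o.o...
...ooo...
...oo....
.........
.........
[12] .........
.........
...o>....
...o.o...
...ooo...
...oo....
.........
.........
[13] .........
.........
...oo....
...ovo...
...ooo...
...oo....
.........
.........
[14] .........
.........
...oo....
...<oo...
...ooo...
...oo....
.........
.........
[15] .........
.........
...oo....
....oo...
...voo...
...oo....
.........
.........
[16] .........
.........
...oo....
....oo...
....>o...
...oo....
.........
.........
[17] .........
.........
...oo....
....^o...
.....o...
...oo....
.........
.........
[18] .........
.........
...oo....
...<.o...
.....o...
...oo....
.........
.........
[19] .........
.........
...^o....
...o.o...
.....o...
...oo....
.........
.........
[20] .........
.........
..<.o....
...o.o...
.....o...
...oo....
.........
.........
[21] .........
..^......
..o.o....
...o.o...
.....o...
...oo....
.........
.........
[22] .........
..o>.....
..o.o....
...o.o...
.....o...
...oo....
.........
.........
[23] .........
..oo.....
..ovo....
...o.o...
.....o...
...oo....
.........
.........
[24] .........
..oo.....
..<oo....
...o.o...
.....o...
...oo....
.........
.........
[25] .........
..oo.....
...oo....
..vo.o...
.....o...
...oo....
.........
.........
[26] .........
..oo.....
...oo....
.<oo.o...
.....o...
...oo....
.........
.........
[27] .........
..oo.....
.^.oo....
.ooo.o...
.....o...
...oo....
.........
.........

2,1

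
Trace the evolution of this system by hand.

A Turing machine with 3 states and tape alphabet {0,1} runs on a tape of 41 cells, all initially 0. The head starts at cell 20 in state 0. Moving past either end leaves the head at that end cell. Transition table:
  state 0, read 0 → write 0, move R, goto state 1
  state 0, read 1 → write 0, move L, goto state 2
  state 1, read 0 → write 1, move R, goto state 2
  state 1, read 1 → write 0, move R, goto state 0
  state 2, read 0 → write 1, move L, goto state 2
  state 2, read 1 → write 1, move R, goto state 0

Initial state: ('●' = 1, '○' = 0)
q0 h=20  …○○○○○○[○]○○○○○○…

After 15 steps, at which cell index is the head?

25

0) q0 h=20  …○○○○○○[○]○○○○○○…
1) q1 h=21  …○○○○○○[○]○○○○○○…
2) q2 h=22  …○○○○○●[○]○○○○○○…
3) q2 h=21  …○○○○○○[●]●○○○○○…
4) q0 h=22  …○○○○○●[●]○○○○○○…
5) q2 h=21  …○○○○○○[●]○○○○○○…
6) q0 h=22  …○○○○○●[○]○○○○○○…
7) q1 h=23  …○○○○●○[○]○○○○○○…
8) q2 h=24  …○○○●○●[○]○○○○○○…
9) q2 h=23  …○○○○●○[●]●○○○○○…
10) q0 h=24  …○○○●○●[●]○○○○○○…
11) q2 h=23  …○○○○●○[●]○○○○○○…
12) q0 h=24  …○○○●○●[○]○○○○○○…
13) q1 h=25  …○○●○●○[○]○○○○○○…
14) q2 h=26  …○●○●○●[○]○○○○○○…
15) q2 h=25  …○○●○●○[●]●○○○○○…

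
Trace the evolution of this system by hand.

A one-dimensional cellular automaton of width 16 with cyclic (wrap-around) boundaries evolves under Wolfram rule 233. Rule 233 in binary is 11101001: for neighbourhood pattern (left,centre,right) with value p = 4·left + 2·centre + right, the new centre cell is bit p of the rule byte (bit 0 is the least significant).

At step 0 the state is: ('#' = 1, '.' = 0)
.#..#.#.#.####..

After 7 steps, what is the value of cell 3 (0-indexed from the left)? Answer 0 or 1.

1

gen 0: .#..#.#.#.####..
gen 1: .....#.#.#####.#
gen 2: .###..#.#######.
gen 3: .###...########.
gen 4: .###.#.########.
gen 5: .####.#########.
gen 6: .##############.
gen 7: .##############.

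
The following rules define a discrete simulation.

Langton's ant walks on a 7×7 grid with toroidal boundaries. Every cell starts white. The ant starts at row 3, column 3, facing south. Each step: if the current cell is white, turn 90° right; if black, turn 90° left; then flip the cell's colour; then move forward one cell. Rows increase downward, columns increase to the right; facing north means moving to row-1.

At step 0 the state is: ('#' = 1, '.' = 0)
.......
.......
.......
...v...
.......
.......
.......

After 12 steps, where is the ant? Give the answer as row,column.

3,5

k=0  .......
.......
.......
...v...
.......
.......
.......
k=1  .......
.......
.......
..<#...
.......
.......
.......
k=2  .......
.......
..^....
..##...
.......
.......
.......
k=3  .......
.......
..#>...
..##...
.......
.......
.......
k=4  .......
.......
..##...
..#v...
.......
.......
.......
k=5  .......
.......
..##...
..#.>..
.......
.......
.......
k=6  .......
.......
..##...
..#.#..
....v..
.......
.......
k=7  .......
.......
..##...
..#.#..
...<#..
.......
.......
k=8  .......
.......
..##...
..#^#..
...##..
.......
.......
k=9  .......
.......
..##...
..##>..
...##..
.......
.......
k=10  .......
.......
..##^..
..##...
...##..
.......
.......
k=11  .......
.......
..###>.
..##...
...##..
.......
.......
k=12  .......
.......
..####.
..##.v.
...##..
.......
.......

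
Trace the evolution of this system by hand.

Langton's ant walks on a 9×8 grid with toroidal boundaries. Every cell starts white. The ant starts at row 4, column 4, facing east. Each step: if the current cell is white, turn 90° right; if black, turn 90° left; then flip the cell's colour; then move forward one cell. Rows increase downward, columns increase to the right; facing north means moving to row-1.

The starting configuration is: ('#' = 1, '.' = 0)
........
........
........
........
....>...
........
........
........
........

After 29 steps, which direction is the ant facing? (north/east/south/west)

south

t=0: ........
........
........
........
....>...
........
........
........
........
t=1: ........
........
........
........
....#...
....v...
........
........
........
t=2: ........
........
........
........
....#...
...<#...
........
........
........
t=3: ........
........
........
........
...^#...
...##...
........
........
........
t=4: ........
........
........
........
...#>...
...##...
........
........
........
t=5: ........
........
........
....^...
...#....
...##...
........
........
........
t=6: ........
........
........
....#>..
...#....
...##...
........
........
........
t=7: ........
........
........
....##..
...#.v..
...##...
........
........
........
t=8: ........
........
........
....##..
...#<#..
...##...
........
........
........
t=9: ........
........
........
....^#..
...###..
...##...
........
........
........
t=10: ........
........
........
...<.#..
...###..
...##...
........
........
........
t=11: ........
........
...^....
...#.#..
...###..
...##...
........
........
........
t=12: ........
........
...#>...
...#.#..
...###..
...##...
........
........
........
t=13: ........
........
...##...
...#v#..
...###..
...##...
........
........
........
t=14: ........
........
...##...
...<##..
...###..
...##...
........
........
........
t=15: ........
........
...##...
....##..
...v##..
...##...
........
........
........
t=16: ........
........
...##...
....##..
....>#..
...##...
........
........
........
t=17: ........
........
...##...
....^#..
.....#..
...##...
........
........
........
t=18: ........
........
...##...
...<.#..
.....#..
...##...
........
........
........
t=19: ........
........
...^#...
...#.#..
.....#..
...##...
........
........
........
t=20: ........
........
..<.#...
...#.#..
.....#..
...##...
........
........
........
t=21: ........
..^.....
..#.#...
...#.#..
.....#..
...##...
........
........
........
t=22: ........
..#>....
..#.#...
...#.#..
.....#..
...##...
........
........
........
t=23: ........
..##....
..#v#...
...#.#..
.....#..
...##...
........
........
........
t=24: ........
..##....
..<##...
...#.#..
.....#..
...##...
........
........
........
t=25: ........
..##....
...##...
..v#.#..
.....#..
...##...
........
........
........
t=26: ........
..##....
...##...
.<##.#..
.....#..
...##...
........
........
........
t=27: ........
..##....
.^.##...
.###.#..
.....#..
...##...
........
........
........
t=28: ........
..##....
.#>##...
.###.#..
.....#..
...##...
........
........
........
t=29: ........
..##....
.####...
.#v#.#..
.....#..
...##...
........
........
........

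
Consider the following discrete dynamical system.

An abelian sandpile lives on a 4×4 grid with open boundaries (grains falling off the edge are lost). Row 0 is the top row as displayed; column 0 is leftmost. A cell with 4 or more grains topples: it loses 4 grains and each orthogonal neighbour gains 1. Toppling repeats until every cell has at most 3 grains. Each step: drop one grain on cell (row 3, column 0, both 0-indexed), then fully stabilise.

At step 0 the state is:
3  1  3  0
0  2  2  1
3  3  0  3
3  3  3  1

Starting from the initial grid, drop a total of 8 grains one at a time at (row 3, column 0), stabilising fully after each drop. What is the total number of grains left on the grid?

step 0: 3  1  3  0
0  2  2  1
3  3  0  3
3  3  3  1
step 1: 3  1  3  0
1  3  2  1
1  1  2  3
2  2  0  2
step 2: 3  1  3  0
1  3  2  1
1  1  2  3
3  2  0  2
step 3: 3  1  3  0
1  3  2  1
2  1  2  3
0  3  0  2
step 4: 3  1  3  0
1  3  2  1
2  1  2  3
1  3  0  2
step 5: 3  1  3  0
1  3  2  1
2  1  2  3
2  3  0  2
step 6: 3  1  3  0
1  3  2  1
2  1  2  3
3  3  0  2
step 7: 3  1  3  0
1  3  2  1
3  2  2  3
1  0  1  2
step 8: 3  1  3  0
1  3  2  1
3  2  2  3
2  0  1  2

29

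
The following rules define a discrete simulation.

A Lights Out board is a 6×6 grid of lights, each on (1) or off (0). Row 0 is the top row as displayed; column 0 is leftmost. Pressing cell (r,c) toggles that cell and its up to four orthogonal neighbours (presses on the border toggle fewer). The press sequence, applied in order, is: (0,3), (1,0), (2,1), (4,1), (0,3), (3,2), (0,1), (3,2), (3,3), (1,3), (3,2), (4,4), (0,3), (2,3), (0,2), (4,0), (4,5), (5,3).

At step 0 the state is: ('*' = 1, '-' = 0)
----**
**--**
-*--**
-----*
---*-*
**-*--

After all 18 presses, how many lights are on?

14

[0] ----**
**--**
-*--**
-----*
---*-*
**-*--
[1] --**-*
**-***
-*--**
-----*
---*-*
**-*--
[2] *-**-*
---***
**--**
-----*
---*-*
**-*--
[3] *-**-*
-*-***
--*-**
-*---*
---*-*
**-*--
[4] *-**-*
-*-***
--*-**
-----*
****-*
*--*--
[5] *---**
-*--**
--*-**
-----*
****-*
*--*--
[6] *---**
-*--**
----**
-***-*
**-*-*
*--*--
[7] -**-**
----**
----**
-***-*
**-*-*
*--*--
[8] -**-**
----**
--*-**
-----*
****-*
*--*--
[9] -**-**
----**
--****
--****
***--*
*--*--
[10] -*****
--**-*
--*-**
--****
***--*
*--*--
[11] -*****
--**-*
----**
-*--**
**---*
*--*--
[12] -*****
--**-*
----**
-*---*
**-**-
*--**-
[13] -*---*
--*--*
----**
-*---*
**-**-
*--**-
[14] -*---*
--**-*
--**-*
-*-*-*
**-**-
*--**-
[15] --**-*
---*-*
--**-*
-*-*-*
**-**-
*--**-
[16] --**-*
---*-*
--**-*
**-*-*
---**-
---**-
[17] --**-*
---*-*
--**-*
**-*--
---*-*
---***
[18] --**-*
---*-*
--**-*
**-*--
-----*
--*--*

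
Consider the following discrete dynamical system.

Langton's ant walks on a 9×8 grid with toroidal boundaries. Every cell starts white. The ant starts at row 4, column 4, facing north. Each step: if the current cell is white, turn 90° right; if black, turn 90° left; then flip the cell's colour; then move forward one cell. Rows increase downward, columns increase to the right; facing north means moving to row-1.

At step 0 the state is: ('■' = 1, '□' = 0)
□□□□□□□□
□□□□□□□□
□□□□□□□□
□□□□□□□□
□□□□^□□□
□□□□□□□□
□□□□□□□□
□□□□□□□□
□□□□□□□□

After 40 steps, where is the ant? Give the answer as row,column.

6,4

gen 0: □□□□□□□□
□□□□□□□□
□□□□□□□□
□□□□□□□□
□□□□^□□□
□□□□□□□□
□□□□□□□□
□□□□□□□□
□□□□□□□□
gen 1: □□□□□□□□
□□□□□□□□
□□□□□□□□
□□□□□□□□
□□□□■>□□
□□□□□□□□
□□□□□□□□
□□□□□□□□
□□□□□□□□
gen 2: □□□□□□□□
□□□□□□□□
□□□□□□□□
□□□□□□□□
□□□□■■□□
□□□□□v□□
□□□□□□□□
□□□□□□□□
□□□□□□□□
gen 3: □□□□□□□□
□□□□□□□□
□□□□□□□□
□□□□□□□□
□□□□■■□□
□□□□<■□□
□□□□□□□□
□□□□□□□□
□□□□□□□□
gen 4: □□□□□□□□
□□□□□□□□
□□□□□□□□
□□□□□□□□
□□□□^■□□
□□□□■■□□
□□□□□□□□
□□□□□□□□
□□□□□□□□
gen 5: □□□□□□□□
□□□□□□□□
□□□□□□□□
□□□□□□□□
□□□<□■□□
□□□□■■□□
□□□□□□□□
□□□□□□□□
□□□□□□□□
gen 6: □□□□□□□□
□□□□□□□□
□□□□□□□□
□□□^□□□□
□□□■□■□□
□□□□■■□□
□□□□□□□□
□□□□□□□□
□□□□□□□□
gen 7: □□□□□□□□
□□□□□□□□
□□□□□□□□
□□□■>□□□
□□□■□■□□
□□□□■■□□
□□□□□□□□
□□□□□□□□
□□□□□□□□
gen 8: □□□□□□□□
□□□□□□□□
□□□□□□□□
□□□■■□□□
□□□■v■□□
□□□□■■□□
□□□□□□□□
□□□□□□□□
□□□□□□□□
gen 9: □□□□□□□□
□□□□□□□□
□□□□□□□□
□□□■■□□□
□□□<■■□□
□□□□■■□□
□□□□□□□□
□□□□□□□□
□□□□□□□□
gen 10: □□□□□□□□
□□□□□□□□
□□□□□□□□
□□□■■□□□
□□□□■■□□
□□□v■■□□
□□□□□□□□
□□□□□□□□
□□□□□□□□
gen 11: □□□□□□□□
□□□□□□□□
□□□□□□□□
□□□■■□□□
□□□□■■□□
□□<■■■□□
□□□□□□□□
□□□□□□□□
□□□□□□□□
gen 12: □□□□□□□□
□□□□□□□□
□□□□□□□□
□□□■■□□□
□□^□■■□□
□□■■■■□□
□□□□□□□□
□□□□□□□□
□□□□□□□□
gen 13: □□□□□□□□
□□□□□□□□
□□□□□□□□
□□□■■□□□
□□■>■■□□
□□■■■■□□
□□□□□□□□
□□□□□□□□
□□□□□□□□
gen 14: □□□□□□□□
□□□□□□□□
□□□□□□□□
□□□■■□□□
□□■■■■□□
□□■v■■□□
□□□□□□□□
□□□□□□□□
□□□□□□□□
gen 15: □□□□□□□□
□□□□□□□□
□□□□□□□□
□□□■■□□□
□□■■■■□□
□□■□>■□□
□□□□□□□□
□□□□□□□□
□□□□□□□□
gen 16: □□□□□□□□
□□□□□□□□
□□□□□□□□
□□□■■□□□
□□■■^■□□
□□■□□■□□
□□□□□□□□
□□□□□□□□
□□□□□□□□
gen 17: □□□□□□□□
□□□□□□□□
□□□□□□□□
□□□■■□□□
□□■<□■□□
□□■□□■□□
□□□□□□□□
□□□□□□□□
□□□□□□□□
gen 18: □□□□□□□□
□□□□□□□□
□□□□□□□□
□□□■■□□□
□□■□□■□□
□□■v□■□□
□□□□□□□□
□□□□□□□□
□□□□□□□□
gen 19: □□□□□□□□
□□□□□□□□
□□□□□□□□
□□□■■□□□
□□■□□■□□
□□<■□■□□
□□□□□□□□
□□□□□□□□
□□□□□□□□
gen 20: □□□□□□□□
□□□□□□□□
□□□□□□□□
□□□■■□□□
□□■□□■□□
□□□■□■□□
□□v□□□□□
□□□□□□□□
□□□□□□□□
gen 21: □□□□□□□□
□□□□□□□□
□□□□□□□□
□□□■■□□□
□□■□□■□□
□□□■□■□□
□<■□□□□□
□□□□□□□□
□□□□□□□□
gen 22: □□□□□□□□
□□□□□□□□
□□□□□□□□
□□□■■□□□
□□■□□■□□
□^□■□■□□
□■■□□□□□
□□□□□□□□
□□□□□□□□
gen 23: □□□□□□□□
□□□□□□□□
□□□□□□□□
□□□■■□□□
□□■□□■□□
□■>■□■□□
□■■□□□□□
□□□□□□□□
□□□□□□□□
gen 24: □□□□□□□□
□□□□□□□□
□□□□□□□□
□□□■■□□□
□□■□□■□□
□■■■□■□□
□■v□□□□□
□□□□□□□□
□□□□□□□□
gen 25: □□□□□□□□
□□□□□□□□
□□□□□□□□
□□□■■□□□
□□■□□■□□
□■■■□■□□
□■□>□□□□
□□□□□□□□
□□□□□□□□
gen 26: □□□□□□□□
□□□□□□□□
□□□□□□□□
□□□■■□□□
□□■□□■□□
□■■■□■□□
□■□■□□□□
□□□v□□□□
□□□□□□□□
gen 27: □□□□□□□□
□□□□□□□□
□□□□□□□□
□□□■■□□□
□□■□□■□□
□■■■□■□□
□■□■□□□□
□□<■□□□□
□□□□□□□□
gen 28: □□□□□□□□
□□□□□□□□
□□□□□□□□
□□□■■□□□
□□■□□■□□
□■■■□■□□
□■^■□□□□
□□■■□□□□
□□□□□□□□
gen 29: □□□□□□□□
□□□□□□□□
□□□□□□□□
□□□■■□□□
□□■□□■□□
□■■■□■□□
□■■>□□□□
□□■■□□□□
□□□□□□□□
gen 30: □□□□□□□□
□□□□□□□□
□□□□□□□□
□□□■■□□□
□□■□□■□□
□■■^□■□□
□■■□□□□□
□□■■□□□□
□□□□□□□□
gen 31: □□□□□□□□
□□□□□□□□
□□□□□□□□
□□□■■□□□
□□■□□■□□
□■<□□■□□
□■■□□□□□
□□■■□□□□
□□□□□□□□
gen 32: □□□□□□□□
□□□□□□□□
□□□□□□□□
□□□■■□□□
□□■□□■□□
□■□□□■□□
□■v□□□□□
□□■■□□□□
□□□□□□□□
gen 33: □□□□□□□□
□□□□□□□□
□□□□□□□□
□□□■■□□□
□□■□□■□□
□■□□□■□□
□■□>□□□□
□□■■□□□□
□□□□□□□□
gen 34: □□□□□□□□
□□□□□□□□
□□□□□□□□
□□□■■□□□
□□■□□■□□
□■□□□■□□
□■□■□□□□
□□■v□□□□
□□□□□□□□
gen 35: □□□□□□□□
□□□□□□□□
□□□□□□□□
□□□■■□□□
□□■□□■□□
□■□□□■□□
□■□■□□□□
□□■□>□□□
□□□□□□□□
gen 36: □□□□□□□□
□□□□□□□□
□□□□□□□□
□□□■■□□□
□□■□□■□□
□■□□□■□□
□■□■□□□□
□□■□■□□□
□□□□v□□□
gen 37: □□□□□□□□
□□□□□□□□
□□□□□□□□
□□□■■□□□
□□■□□■□□
□■□□□■□□
□■□■□□□□
□□■□■□□□
□□□<■□□□
gen 38: □□□□□□□□
□□□□□□□□
□□□□□□□□
□□□■■□□□
□□■□□■□□
□■□□□■□□
□■□■□□□□
□□■^■□□□
□□□■■□□□
gen 39: □□□□□□□□
□□□□□□□□
□□□□□□□□
□□□■■□□□
□□■□□■□□
□■□□□■□□
□■□■□□□□
□□■■>□□□
□□□■■□□□
gen 40: □□□□□□□□
□□□□□□□□
□□□□□□□□
□□□■■□□□
□□■□□■□□
□■□□□■□□
□■□■^□□□
□□■■□□□□
□□□■■□□□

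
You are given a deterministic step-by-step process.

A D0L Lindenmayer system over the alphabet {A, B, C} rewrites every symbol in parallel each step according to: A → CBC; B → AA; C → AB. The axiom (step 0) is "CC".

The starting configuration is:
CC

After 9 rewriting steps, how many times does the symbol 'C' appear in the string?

1408

k=0  CC
k=1  ABAB
k=2  CBCAACBCAA
k=3  ABAAABCBCCBCABAAABCBCCBC
k=4  CBCAACBCCBCCBCAAABAAABABAAABCBCAACBCCBCCBCAAABAAABABAAAB
k=5  ABAAABCBCCBCABAAABABAAABABAAABCBCCBCCBCAACBCCBCCBCAACBCAAC…BCABAAABABAAABABAAABCBCCBCCBCAACBCCBCCBCAACBCAACBCCBCCBCAA  (len 136)
k=6  CBCAACBCCBCCBCAAABAAABABAAABCBCAACBCCBCCBCAACBCAACBCCBCCBC…AAABABAAABABAAABCBCCBCABAAABCBCCBCABAAABABAAABABAAABCBCCBC  (len 320)
k=7  ABAAABCBCCBCABAAABABAAABABAAABCBCCBCCBCAACBCCBCCBCAACBCAAC…CAACBCCBCCBCAACBCAACBCCBCCBCAACBCAACBCCBCCBCAAABAAABABAAAB  (len 768)
k=8  CBCAACBCCBCCBCAAABAAABABAAABCBCAACBCCBCCBCAACBCAACBCCBCCBC…BCABAAABABAAABABAAABCBCCBCCBCAACBCCBCCBCAACBCAACBCCBCCBCAA  (len 1824)
k=9  ABAAABCBCCBCABAAABABAAABABAAABCBCCBCCBCAACBCCBCCBCAACBCAAC…AAABABAAABABAAABCBCCBCABAAABCBCCBCABAAABABAAABABAAABCBCCBC  (len 4352)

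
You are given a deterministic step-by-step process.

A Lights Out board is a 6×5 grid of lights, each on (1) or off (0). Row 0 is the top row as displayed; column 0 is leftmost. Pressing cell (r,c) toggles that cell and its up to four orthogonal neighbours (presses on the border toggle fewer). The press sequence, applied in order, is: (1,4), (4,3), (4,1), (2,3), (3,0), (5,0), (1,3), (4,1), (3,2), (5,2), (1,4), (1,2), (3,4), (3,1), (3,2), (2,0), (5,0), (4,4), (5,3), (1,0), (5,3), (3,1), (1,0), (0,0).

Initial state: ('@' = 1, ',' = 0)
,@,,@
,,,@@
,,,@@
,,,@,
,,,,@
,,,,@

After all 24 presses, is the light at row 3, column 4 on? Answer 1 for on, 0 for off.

0

gen 0: ,@,,@
,,,@@
,,,@@
,,,@,
,,,,@
,,,,@
gen 1: ,@,,,
,,,,,
,,,@,
,,,@,
,,,,@
,,,,@
gen 2: ,@,,,
,,,,,
,,,@,
,,,,,
,,@@,
,,,@@
gen 3: ,@,,,
,,,,,
,,,@,
,@,,,
@@,@,
,@,@@
gen 4: ,@,,,
,,,@,
,,@,@
,@,@,
@@,@,
,@,@@
gen 5: ,@,,,
,,,@,
@,@,@
@,,@,
,@,@,
,@,@@
gen 6: ,@,,,
,,,@,
@,@,@
@,,@,
@@,@,
@,,@@
gen 7: ,@,@,
,,@,@
@,@@@
@,,@,
@@,@,
@,,@@
gen 8: ,@,@,
,,@,@
@,@@@
@@,@,
,,@@,
@@,@@
gen 9: ,@,@,
,,@,@
@,,@@
@,@,,
,,,@,
@@,@@
gen 10: ,@,@,
,,@,@
@,,@@
@,@,,
,,@@,
@,@,@
gen 11: ,@,@@
,,@@,
@,,@,
@,@,,
,,@@,
@,@,@
gen 12: ,@@@@
,@,,,
@,@@,
@,@,,
,,@@,
@,@,@
gen 13: ,@@@@
,@,,,
@,@@@
@,@@@
,,@@@
@,@,@
gen 14: ,@@@@
,@,,,
@@@@@
,@,@@
,@@@@
@,@,@
gen 15: ,@@@@
,@,,,
@@,@@
,,@,@
,@,@@
@,@,@
gen 16: ,@@@@
@@,,,
,,,@@
@,@,@
,@,@@
@,@,@
gen 17: ,@@@@
@@,,,
,,,@@
@,@,@
@@,@@
,@@,@
gen 18: ,@@@@
@@,,,
,,,@@
@,@,,
@@,,,
,@@,,
gen 19: ,@@@@
@@,,,
,,,@@
@,@,,
@@,@,
,@,@@
gen 20: @@@@@
,,,,,
@,,@@
@,@,,
@@,@,
,@,@@
gen 21: @@@@@
,,,,,
@,,@@
@,@,,
@@,,,
,@@,,
gen 22: @@@@@
,,,,,
@@,@@
,@,,,
@,,,,
,@@,,
gen 23: ,@@@@
@@,,,
,@,@@
,@,,,
@,,,,
,@@,,
gen 24: @,@@@
,@,,,
,@,@@
,@,,,
@,,,,
,@@,,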